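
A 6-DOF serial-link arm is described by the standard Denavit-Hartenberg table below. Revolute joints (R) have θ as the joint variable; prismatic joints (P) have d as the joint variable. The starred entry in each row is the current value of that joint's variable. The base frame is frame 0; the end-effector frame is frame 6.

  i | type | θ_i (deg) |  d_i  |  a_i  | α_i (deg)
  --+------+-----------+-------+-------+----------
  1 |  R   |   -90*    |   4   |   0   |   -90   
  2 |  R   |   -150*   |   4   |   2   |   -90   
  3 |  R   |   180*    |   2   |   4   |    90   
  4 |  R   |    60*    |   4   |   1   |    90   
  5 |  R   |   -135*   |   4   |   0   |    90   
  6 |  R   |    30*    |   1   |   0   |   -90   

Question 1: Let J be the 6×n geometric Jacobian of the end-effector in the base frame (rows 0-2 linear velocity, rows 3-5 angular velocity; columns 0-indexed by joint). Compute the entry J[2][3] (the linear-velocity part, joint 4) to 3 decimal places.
axis z_3 = (-1.0000,-0.0000,0.0000); lever o_n−o_3 = (-4.7071,-2.2537,-3.3177)
cross product → J_v[:, 3] = (0.0000,-3.3177,2.2537)
J_ω[:, 3] = z_3
entry J[2][3] = 2.2537

2.254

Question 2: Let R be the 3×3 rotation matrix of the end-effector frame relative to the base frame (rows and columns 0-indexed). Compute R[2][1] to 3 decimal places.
0.354

End-effector y-axis (col 1 of R) = (0.7071,-0.6124,0.3536)
R[2][1] = 0.3536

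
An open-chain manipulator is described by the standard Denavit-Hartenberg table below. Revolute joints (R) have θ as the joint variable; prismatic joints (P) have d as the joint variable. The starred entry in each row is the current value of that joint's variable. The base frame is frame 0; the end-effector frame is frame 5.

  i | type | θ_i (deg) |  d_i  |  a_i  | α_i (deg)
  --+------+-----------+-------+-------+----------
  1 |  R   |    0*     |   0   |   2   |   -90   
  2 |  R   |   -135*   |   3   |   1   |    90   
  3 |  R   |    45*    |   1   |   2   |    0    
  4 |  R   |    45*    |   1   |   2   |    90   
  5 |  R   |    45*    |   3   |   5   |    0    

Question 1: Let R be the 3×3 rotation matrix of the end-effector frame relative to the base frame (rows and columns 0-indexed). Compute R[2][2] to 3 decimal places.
End-effector z-axis (col 2 of R) = (-0.7071,-0.0000,0.7071)
R[2][2] = 0.7071

0.707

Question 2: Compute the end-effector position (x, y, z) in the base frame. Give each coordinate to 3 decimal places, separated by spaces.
after link 1: o_1 = (2.0000, 0.0000, 0.0000)
after link 2: o_2 = (1.2929, 3.0000, 0.7071)
after link 3: o_3 = (-0.4142, 4.4142, 1.0000)
after link 4: o_4 = (-1.1213, 6.4142, 0.2929)
after link 5: o_5 = (-5.7426, 9.9497, -0.0858)

-5.743 9.950 -0.086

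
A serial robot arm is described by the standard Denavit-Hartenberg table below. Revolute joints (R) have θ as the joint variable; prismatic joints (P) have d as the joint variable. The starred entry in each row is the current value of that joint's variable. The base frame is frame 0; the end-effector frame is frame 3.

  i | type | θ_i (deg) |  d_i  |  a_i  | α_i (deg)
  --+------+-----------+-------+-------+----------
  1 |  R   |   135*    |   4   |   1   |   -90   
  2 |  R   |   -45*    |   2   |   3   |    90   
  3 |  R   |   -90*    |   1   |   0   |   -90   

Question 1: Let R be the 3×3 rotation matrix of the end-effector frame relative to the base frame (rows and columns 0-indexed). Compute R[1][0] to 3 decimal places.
0.707

End-effector x-axis (col 0 of R) = (0.7071,0.7071,0.0000)
R[1][0] = 0.7071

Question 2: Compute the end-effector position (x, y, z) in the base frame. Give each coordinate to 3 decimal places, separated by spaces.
after link 1: o_1 = (-0.7071, 0.7071, 4.0000)
after link 2: o_2 = (-3.6213, 0.7929, 6.1213)
after link 3: o_3 = (-3.1213, 0.2929, 6.8284)

-3.121 0.293 6.828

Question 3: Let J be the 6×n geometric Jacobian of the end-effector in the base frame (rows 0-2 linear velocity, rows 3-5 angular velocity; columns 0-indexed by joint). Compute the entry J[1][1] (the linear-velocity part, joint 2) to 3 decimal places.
2.000

axis z_1 = (-0.7071,-0.7071,0.0000); lever o_n−o_1 = (-2.4142,-0.4142,2.8284)
cross product → J_v[:, 1] = (-2.0000,2.0000,-1.4142)
J_ω[:, 1] = z_1
entry J[1][1] = 2.0000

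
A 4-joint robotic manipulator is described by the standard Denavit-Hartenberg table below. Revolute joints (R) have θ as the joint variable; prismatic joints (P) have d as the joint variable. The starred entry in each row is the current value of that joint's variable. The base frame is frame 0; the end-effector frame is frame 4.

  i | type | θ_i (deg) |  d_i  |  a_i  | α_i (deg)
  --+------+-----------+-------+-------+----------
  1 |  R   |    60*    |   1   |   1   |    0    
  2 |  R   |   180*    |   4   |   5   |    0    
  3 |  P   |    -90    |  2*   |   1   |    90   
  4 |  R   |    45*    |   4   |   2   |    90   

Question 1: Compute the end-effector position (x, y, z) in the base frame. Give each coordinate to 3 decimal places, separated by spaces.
-2.091 1.207 8.414

after link 1: o_1 = (0.5000, 0.8660, 1.0000)
after link 2: o_2 = (-2.0000, -3.4641, 5.0000)
after link 3: o_3 = (-2.8660, -2.9641, 7.0000)
after link 4: o_4 = (-2.0908, 1.2071, 8.4142)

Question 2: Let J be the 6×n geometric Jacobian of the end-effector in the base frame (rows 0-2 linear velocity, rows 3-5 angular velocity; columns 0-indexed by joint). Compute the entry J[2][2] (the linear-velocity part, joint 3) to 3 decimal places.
prismatic axis z_2 = (0.0000,0.0000,1.0000)
J_v[:, 2] = z_2; J_ω[:, 2] = (0,0,0)
entry J[2][2] = 1.0000

1.000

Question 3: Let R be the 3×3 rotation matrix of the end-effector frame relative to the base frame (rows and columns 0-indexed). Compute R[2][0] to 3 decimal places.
0.707

End-effector x-axis (col 0 of R) = (-0.6124,0.3536,0.7071)
R[2][0] = 0.7071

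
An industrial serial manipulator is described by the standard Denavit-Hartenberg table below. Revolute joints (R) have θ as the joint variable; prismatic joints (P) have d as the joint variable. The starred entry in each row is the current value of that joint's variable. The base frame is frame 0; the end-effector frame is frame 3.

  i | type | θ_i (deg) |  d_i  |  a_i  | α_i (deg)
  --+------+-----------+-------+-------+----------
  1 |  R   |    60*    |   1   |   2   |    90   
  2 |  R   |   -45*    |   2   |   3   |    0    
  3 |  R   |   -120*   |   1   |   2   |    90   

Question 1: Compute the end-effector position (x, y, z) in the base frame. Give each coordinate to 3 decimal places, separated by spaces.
after link 1: o_1 = (1.0000, 1.7321, 1.0000)
after link 2: o_2 = (3.7927, 2.5692, -1.1213)
after link 3: o_3 = (3.6928, 0.3961, -1.6390)

3.693 0.396 -1.639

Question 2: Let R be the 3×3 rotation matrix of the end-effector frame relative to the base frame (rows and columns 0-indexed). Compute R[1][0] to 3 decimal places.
-0.837

End-effector x-axis (col 0 of R) = (-0.4830,-0.8365,-0.2588)
R[1][0] = -0.8365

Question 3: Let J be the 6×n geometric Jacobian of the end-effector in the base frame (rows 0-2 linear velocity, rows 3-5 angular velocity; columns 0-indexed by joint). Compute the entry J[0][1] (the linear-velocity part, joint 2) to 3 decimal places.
axis z_1 = (0.8660,-0.5000,0.0000); lever o_n−o_1 = (2.6928,-1.3359,-2.6390)
cross product → J_v[:, 1] = (1.3195,2.2854,0.1895)
J_ω[:, 1] = z_1
entry J[0][1] = 1.3195

1.319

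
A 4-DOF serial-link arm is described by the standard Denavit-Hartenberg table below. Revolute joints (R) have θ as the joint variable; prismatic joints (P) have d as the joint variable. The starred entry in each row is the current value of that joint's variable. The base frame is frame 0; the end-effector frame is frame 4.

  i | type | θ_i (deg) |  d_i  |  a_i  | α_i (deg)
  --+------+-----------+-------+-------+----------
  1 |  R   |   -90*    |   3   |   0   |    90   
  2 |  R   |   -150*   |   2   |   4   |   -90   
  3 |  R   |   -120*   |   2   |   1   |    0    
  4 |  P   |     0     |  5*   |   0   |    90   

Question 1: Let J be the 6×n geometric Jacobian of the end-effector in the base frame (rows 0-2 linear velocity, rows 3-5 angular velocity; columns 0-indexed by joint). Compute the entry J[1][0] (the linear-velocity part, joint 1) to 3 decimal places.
-2.866

axis z_0 = ẑ; lever o_n−o_0 = (-2.8660,-0.4689,-4.8122)
cross product → J_v[:, 0] = (0.4689,-2.8660,0.0000)
J_ω[:, 0] = z_0
entry J[1][0] = -2.8660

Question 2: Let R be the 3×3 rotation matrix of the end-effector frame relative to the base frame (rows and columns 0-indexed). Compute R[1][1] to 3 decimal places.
-0.500

End-effector y-axis (col 1 of R) = (-0.0000,-0.5000,-0.8660)
R[1][1] = -0.5000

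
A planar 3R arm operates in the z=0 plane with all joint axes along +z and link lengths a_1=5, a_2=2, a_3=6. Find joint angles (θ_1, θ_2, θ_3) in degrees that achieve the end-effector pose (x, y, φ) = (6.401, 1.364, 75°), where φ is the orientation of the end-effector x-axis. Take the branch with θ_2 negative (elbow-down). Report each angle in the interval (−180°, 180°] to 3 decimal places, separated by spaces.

wrist centre = target − a_3·(cos φ, sin φ) = (4.8481, -4.4316)
cos θ_2 = (43.1426−5²−2²)/(2·5·2) = 0.7071; θ_2 = -44.9981° (elbow-down)
β = atan2(-4.4316,4.8481) = -42.4299°; ψ = atan2(-1.4142,6.4143) = -12.4332°
θ_1 = β − ψ = -29.9967°
θ_3 = φ − θ_1 − θ_2 = 149.9948° (wrapped to (-180°,180°])

-29.997 -44.998 149.995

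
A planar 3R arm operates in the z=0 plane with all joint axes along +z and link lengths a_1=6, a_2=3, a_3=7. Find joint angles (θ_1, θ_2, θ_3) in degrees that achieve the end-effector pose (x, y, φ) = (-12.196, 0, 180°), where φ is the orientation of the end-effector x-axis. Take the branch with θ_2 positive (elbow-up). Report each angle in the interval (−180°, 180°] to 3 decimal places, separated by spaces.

150.000 120.003 -90.003

wrist centre = target − a_3·(cos φ, sin φ) = (-5.1960, -0.0000)
cos θ_2 = (26.9984−6²−3²)/(2·6·3) = -0.5000; θ_2 = 120.0029° (elbow-up)
β = atan2(-0.0000,-5.1960) = -180.0000°; ψ = atan2(2.5980,4.4999) = 30.0000°
θ_1 = β − ψ = -210.0000°
θ_3 = φ − θ_1 − θ_2 = -90.0029° (wrapped to (-180°,180°])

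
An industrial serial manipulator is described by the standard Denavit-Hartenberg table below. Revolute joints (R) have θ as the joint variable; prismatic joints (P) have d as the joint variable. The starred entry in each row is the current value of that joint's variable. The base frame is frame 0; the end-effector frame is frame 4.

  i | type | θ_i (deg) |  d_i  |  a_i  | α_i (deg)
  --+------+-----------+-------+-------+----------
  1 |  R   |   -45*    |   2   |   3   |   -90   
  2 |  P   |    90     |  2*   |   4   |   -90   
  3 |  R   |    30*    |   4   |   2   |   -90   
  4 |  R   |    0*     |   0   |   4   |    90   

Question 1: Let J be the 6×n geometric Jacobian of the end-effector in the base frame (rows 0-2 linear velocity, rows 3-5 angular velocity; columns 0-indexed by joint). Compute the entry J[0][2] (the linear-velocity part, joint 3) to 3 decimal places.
-3.674

axis z_2 = (-0.7071,0.7071,-0.0000); lever o_n−o_2 = (-4.9497,0.7071,-5.1962)
cross product → J_v[:, 2] = (-3.6742,-3.6742,3.0000)
J_ω[:, 2] = z_2
entry J[0][2] = -3.6742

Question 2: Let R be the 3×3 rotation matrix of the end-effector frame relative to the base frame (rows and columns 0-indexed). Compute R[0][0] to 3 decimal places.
End-effector x-axis (col 0 of R) = (-0.3536,-0.3536,-0.8660)
R[0][0] = -0.3536

-0.354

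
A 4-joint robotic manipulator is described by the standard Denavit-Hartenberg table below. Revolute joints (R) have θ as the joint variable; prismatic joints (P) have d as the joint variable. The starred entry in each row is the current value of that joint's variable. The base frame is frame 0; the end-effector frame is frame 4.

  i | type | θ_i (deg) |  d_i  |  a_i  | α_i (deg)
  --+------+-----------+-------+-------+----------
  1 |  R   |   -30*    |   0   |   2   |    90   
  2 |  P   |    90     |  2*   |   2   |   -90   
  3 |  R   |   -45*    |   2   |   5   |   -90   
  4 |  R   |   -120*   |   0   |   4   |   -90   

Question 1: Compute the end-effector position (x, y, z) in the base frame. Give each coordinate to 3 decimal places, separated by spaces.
after link 1: o_1 = (1.7321, -1.0000, 0.0000)
after link 2: o_2 = (0.7321, -2.7321, 2.0000)
after link 3: o_3 = (-2.7678, -4.7939, 5.5355)
after link 4: o_4 = (-5.0607, -1.8371, 4.1213)

-5.061 -1.837 4.121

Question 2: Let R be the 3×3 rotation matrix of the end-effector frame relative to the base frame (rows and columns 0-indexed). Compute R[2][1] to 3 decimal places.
End-effector y-axis (col 1 of R) = (-0.3536,-0.6124,-0.7071)
R[2][1] = -0.7071

-0.707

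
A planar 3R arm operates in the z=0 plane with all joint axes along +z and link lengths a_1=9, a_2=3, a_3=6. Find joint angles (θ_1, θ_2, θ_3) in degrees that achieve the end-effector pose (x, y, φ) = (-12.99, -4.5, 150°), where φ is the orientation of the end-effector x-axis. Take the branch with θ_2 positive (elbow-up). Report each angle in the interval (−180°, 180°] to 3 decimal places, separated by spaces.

-150.000 60.007 -120.007

wrist centre = target − a_3·(cos φ, sin φ) = (-7.7938, -7.5000)
cos θ_2 = (116.9941−9²−3²)/(2·9·3) = 0.4999; θ_2 = 60.0073° (elbow-up)
β = atan2(-7.5000,-7.7938) = -136.1007°; ψ = atan2(2.5983,10.4997) = 13.8993°
θ_1 = β − ψ = -150.0000°
θ_3 = φ − θ_1 − θ_2 = -120.0073° (wrapped to (-180°,180°])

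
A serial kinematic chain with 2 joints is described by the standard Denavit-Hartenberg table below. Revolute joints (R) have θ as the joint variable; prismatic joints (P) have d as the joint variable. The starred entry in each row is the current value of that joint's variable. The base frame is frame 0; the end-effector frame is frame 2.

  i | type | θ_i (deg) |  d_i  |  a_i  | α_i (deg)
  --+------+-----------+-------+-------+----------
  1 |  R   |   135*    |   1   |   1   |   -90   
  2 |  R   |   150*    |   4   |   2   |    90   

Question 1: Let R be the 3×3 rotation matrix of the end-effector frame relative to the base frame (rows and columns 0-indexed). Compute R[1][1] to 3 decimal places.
-0.707

End-effector y-axis (col 1 of R) = (-0.7071,-0.7071,0.0000)
R[1][1] = -0.7071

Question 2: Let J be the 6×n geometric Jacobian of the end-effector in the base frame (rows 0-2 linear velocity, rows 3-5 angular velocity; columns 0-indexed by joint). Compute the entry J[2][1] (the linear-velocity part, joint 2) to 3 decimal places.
axis z_1 = (-0.7071,-0.7071,0.0000); lever o_n−o_1 = (-1.6037,-4.0532,-1.0000)
cross product → J_v[:, 1] = (0.7071,-0.7071,1.7321)
J_ω[:, 1] = z_1
entry J[2][1] = 1.7321

1.732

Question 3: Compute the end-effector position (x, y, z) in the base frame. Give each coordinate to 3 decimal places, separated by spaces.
-2.311 -3.346 0.000

after link 1: o_1 = (-0.7071, 0.7071, 1.0000)
after link 2: o_2 = (-2.3108, -3.3461, 0.0000)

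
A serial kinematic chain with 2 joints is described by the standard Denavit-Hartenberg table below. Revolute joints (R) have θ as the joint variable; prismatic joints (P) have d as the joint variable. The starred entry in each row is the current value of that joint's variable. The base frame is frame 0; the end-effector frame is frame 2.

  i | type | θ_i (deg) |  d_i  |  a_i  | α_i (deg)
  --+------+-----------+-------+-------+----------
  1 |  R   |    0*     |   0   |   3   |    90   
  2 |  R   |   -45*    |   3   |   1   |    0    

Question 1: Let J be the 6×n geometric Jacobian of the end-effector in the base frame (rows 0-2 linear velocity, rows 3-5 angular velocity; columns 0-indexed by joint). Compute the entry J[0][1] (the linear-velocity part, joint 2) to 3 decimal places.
0.707

axis z_1 = (0.0000,-1.0000,0.0000); lever o_n−o_1 = (0.7071,-3.0000,-0.7071)
cross product → J_v[:, 1] = (0.7071,0.0000,0.7071)
J_ω[:, 1] = z_1
entry J[0][1] = 0.7071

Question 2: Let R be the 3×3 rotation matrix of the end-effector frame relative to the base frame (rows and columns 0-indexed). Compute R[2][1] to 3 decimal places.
End-effector y-axis (col 1 of R) = (0.7071,0.0000,0.7071)
R[2][1] = 0.7071

0.707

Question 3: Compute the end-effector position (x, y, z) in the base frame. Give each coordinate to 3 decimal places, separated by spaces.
3.707 -3.000 -0.707

after link 1: o_1 = (3.0000, 0.0000, 0.0000)
after link 2: o_2 = (3.7071, -3.0000, -0.7071)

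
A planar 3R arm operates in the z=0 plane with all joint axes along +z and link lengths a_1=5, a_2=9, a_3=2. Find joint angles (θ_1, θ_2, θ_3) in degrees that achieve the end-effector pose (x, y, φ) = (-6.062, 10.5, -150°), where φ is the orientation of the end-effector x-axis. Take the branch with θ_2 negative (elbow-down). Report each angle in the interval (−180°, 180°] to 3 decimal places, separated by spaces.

150.000 -60.001 120.001

wrist centre = target − a_3·(cos φ, sin φ) = (-4.3299, 11.5000)
cos θ_2 = (150.9985−5²−9²)/(2·5·9) = 0.5000; θ_2 = -60.0011° (elbow-down)
β = atan2(11.5000,-4.3299) = 110.6322°; ψ = atan2(-7.7943,9.4998) = -39.3678°
θ_1 = β − ψ = 150.0000°
θ_3 = φ − θ_1 − θ_2 = 120.0011° (wrapped to (-180°,180°])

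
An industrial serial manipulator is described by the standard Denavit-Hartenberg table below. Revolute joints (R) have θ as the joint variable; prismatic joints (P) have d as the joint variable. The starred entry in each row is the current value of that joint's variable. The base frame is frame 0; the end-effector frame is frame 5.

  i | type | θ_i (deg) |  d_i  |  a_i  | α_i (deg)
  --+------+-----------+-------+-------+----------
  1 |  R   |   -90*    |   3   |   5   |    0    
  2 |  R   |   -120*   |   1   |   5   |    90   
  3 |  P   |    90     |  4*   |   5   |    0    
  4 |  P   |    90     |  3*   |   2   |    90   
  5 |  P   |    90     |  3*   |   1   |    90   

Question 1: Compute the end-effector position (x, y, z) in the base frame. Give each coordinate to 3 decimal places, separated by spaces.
after link 1: o_1 = (0.0000, -5.0000, 3.0000)
after link 2: o_2 = (-4.3301, -2.5000, 4.0000)
after link 3: o_3 = (-2.3301, 0.9641, 9.0000)
after link 4: o_4 = (0.9019, 2.5622, 9.0000)
after link 5: o_5 = (1.4019, 3.4282, 12.0000)

1.402 3.428 12.000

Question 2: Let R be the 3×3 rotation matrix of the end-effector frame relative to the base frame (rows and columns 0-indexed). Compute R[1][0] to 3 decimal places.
0.866

End-effector x-axis (col 0 of R) = (0.5000,0.8660,0.0000)
R[1][0] = 0.8660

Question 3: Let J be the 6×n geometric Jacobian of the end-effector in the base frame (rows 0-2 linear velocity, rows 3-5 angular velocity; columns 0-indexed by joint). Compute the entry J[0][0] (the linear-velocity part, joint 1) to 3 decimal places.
-3.428

axis z_0 = ẑ; lever o_n−o_0 = (1.4019,3.4282,12.0000)
cross product → J_v[:, 0] = (-3.4282,1.4019,0.0000)
J_ω[:, 0] = z_0
entry J[0][0] = -3.4282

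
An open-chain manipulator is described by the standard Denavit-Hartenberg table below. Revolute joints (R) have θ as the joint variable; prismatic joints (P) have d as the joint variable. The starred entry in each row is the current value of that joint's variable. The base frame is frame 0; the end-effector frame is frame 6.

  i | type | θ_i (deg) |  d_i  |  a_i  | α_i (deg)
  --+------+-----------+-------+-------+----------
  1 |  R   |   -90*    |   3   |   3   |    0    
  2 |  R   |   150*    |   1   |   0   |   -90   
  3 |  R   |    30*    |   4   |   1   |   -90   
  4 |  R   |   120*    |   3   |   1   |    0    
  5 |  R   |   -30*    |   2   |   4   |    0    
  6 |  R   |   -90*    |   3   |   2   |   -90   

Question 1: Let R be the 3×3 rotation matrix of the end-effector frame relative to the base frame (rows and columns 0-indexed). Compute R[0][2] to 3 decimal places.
End-effector z-axis (col 2 of R) = (0.8660,-0.5000,-0.0000)
R[0][2] = 0.8660

0.866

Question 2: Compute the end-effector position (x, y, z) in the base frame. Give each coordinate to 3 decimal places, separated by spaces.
-0.167 -5.022 -4.178

after link 1: o_1 = (0.0000, -3.0000, 3.0000)
after link 2: o_2 = (0.0000, -3.0000, 4.0000)
after link 3: o_3 = (-3.0311, -0.2500, 3.5000)
after link 4: o_4 = (-3.2476, -2.3571, 1.1519)
after link 5: o_5 = (-0.2835, -5.2231, -0.5801)
after link 6: o_6 = (-0.1675, -5.0221, -4.1782)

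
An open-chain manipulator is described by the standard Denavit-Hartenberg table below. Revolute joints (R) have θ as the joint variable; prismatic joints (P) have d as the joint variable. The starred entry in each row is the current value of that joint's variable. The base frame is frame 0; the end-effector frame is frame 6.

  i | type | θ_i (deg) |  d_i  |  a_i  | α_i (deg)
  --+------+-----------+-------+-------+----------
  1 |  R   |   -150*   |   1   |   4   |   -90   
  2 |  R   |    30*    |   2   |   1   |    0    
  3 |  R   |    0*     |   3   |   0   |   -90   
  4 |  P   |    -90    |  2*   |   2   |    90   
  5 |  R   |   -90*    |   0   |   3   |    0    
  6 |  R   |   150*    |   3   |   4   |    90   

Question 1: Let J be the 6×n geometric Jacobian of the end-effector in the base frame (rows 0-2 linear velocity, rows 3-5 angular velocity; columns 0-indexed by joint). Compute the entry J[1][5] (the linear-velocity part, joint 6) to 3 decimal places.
3.500

axis z_5 = (0.7500,0.4330,0.5000); lever o_n−o_5 = (4.7500,0.4330,-1.5000)
cross product → J_v[:, 5] = (-0.8660,3.5000,-1.7321)
J_ω[:, 5] = z_5
entry J[1][5] = 3.5000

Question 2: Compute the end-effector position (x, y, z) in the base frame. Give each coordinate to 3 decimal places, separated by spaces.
3.603 -8.312 -0.134

after link 1: o_1 = (-3.4641, -2.0000, 1.0000)
after link 2: o_2 = (-3.2141, -4.1651, 0.5000)
after link 3: o_3 = (-1.7141, -6.7631, 0.5000)
after link 4: o_4 = (0.1519, -7.9952, -1.2321)
after link 5: o_5 = (-1.1471, -8.7452, 1.3660)
after link 6: o_6 = (3.6029, -8.3122, -0.1340)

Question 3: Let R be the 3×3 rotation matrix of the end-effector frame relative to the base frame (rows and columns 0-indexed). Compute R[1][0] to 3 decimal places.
End-effector x-axis (col 0 of R) = (0.6250,-0.2165,-0.7500)
R[1][0] = -0.2165

-0.217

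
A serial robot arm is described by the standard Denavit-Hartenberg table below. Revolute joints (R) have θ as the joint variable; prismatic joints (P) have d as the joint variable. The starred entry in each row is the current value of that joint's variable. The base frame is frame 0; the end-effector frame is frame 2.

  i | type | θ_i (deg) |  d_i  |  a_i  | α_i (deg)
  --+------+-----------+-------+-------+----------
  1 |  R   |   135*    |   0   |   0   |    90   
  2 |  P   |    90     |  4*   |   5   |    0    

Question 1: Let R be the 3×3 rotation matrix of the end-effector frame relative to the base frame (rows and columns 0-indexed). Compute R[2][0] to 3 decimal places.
End-effector x-axis (col 0 of R) = (-0.0000,0.0000,1.0000)
R[2][0] = 1.0000

1.000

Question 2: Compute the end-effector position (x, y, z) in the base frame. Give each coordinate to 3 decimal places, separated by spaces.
after link 1: o_1 = (0.0000, 0.0000, 0.0000)
after link 2: o_2 = (2.8284, 2.8284, 5.0000)

2.828 2.828 5.000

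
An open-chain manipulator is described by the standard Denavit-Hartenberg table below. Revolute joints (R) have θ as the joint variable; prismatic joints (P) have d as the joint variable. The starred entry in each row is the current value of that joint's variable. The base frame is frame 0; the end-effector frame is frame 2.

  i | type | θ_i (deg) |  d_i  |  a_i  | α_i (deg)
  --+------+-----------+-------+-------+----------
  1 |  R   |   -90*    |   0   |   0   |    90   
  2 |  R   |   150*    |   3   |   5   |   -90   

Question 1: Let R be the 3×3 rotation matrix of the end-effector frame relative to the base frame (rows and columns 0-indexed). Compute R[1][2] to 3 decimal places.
End-effector z-axis (col 2 of R) = (-0.0000,0.5000,-0.8660)
R[1][2] = 0.5000

0.500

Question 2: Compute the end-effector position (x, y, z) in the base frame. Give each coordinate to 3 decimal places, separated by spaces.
-3.000 4.330 2.500

after link 1: o_1 = (0.0000, 0.0000, 0.0000)
after link 2: o_2 = (-3.0000, 4.3301, 2.5000)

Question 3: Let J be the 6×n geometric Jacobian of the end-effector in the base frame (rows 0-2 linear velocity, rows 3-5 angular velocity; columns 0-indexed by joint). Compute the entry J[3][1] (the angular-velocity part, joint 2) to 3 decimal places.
axis z_1 = (-1.0000,-0.0000,0.0000); lever o_n−o_1 = (-3.0000,4.3301,2.5000)
cross product → J_v[:, 1] = (-0.0000,2.5000,-4.3301)
J_ω[:, 1] = z_1
entry J[3][1] = -1.0000

-1.000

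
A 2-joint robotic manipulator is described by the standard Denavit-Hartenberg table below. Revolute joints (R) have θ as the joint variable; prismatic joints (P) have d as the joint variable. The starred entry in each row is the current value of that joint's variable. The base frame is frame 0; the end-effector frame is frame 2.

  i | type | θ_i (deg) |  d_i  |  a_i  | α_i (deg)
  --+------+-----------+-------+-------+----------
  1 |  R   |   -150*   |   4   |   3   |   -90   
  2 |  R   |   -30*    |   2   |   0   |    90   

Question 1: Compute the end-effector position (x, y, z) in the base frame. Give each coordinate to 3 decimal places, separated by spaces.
after link 1: o_1 = (-2.5981, -1.5000, 4.0000)
after link 2: o_2 = (-1.5981, -3.2321, 4.0000)

-1.598 -3.232 4.000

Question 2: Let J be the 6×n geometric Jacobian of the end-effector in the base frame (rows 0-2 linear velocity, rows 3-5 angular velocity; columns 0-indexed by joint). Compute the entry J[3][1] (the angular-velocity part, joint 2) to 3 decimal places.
axis z_1 = (0.5000,-0.8660,0.0000); lever o_n−o_1 = (1.0000,-1.7321,0.0000)
cross product → J_v[:, 1] = (0.0000,0.0000,0.0000)
J_ω[:, 1] = z_1
entry J[3][1] = 0.5000

0.500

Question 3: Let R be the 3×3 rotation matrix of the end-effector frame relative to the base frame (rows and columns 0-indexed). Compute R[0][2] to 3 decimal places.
0.433

End-effector z-axis (col 2 of R) = (0.4330,0.2500,0.8660)
R[0][2] = 0.4330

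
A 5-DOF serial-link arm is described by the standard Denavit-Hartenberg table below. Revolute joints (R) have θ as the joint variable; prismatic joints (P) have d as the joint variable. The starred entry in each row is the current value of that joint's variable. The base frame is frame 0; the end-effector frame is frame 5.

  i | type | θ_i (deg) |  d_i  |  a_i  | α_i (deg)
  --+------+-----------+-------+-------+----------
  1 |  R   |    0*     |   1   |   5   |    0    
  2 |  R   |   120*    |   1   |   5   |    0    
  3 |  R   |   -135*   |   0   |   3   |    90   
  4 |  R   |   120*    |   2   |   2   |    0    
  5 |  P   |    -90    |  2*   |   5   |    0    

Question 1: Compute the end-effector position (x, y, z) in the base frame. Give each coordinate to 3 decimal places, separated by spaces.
after link 1: o_1 = (5.0000, 0.0000, 1.0000)
after link 2: o_2 = (2.5000, 4.3301, 2.0000)
after link 3: o_3 = (5.3978, 3.5537, 2.0000)
after link 4: o_4 = (3.9142, 1.8806, 3.7321)
after link 5: o_5 = (7.5792, -1.1719, 6.2321)

7.579 -1.172 6.232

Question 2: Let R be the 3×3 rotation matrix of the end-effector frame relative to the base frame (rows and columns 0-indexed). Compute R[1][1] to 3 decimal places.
End-effector y-axis (col 1 of R) = (-0.4830,0.1294,0.8660)
R[1][1] = 0.1294

0.129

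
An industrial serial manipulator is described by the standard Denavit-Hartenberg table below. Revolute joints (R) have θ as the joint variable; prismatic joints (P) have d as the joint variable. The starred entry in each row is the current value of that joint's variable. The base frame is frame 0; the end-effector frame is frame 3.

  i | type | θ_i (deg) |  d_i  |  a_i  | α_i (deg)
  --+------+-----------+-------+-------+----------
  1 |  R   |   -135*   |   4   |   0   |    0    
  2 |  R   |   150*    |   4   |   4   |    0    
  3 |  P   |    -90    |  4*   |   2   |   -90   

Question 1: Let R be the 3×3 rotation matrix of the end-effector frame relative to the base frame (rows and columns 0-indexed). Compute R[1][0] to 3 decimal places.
-0.966

End-effector x-axis (col 0 of R) = (0.2588,-0.9659,0.0000)
R[1][0] = -0.9659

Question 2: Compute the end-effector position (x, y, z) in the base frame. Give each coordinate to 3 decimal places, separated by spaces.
4.381 -0.897 12.000

after link 1: o_1 = (0.0000, 0.0000, 4.0000)
after link 2: o_2 = (3.8637, 1.0353, 8.0000)
after link 3: o_3 = (4.3813, -0.8966, 12.0000)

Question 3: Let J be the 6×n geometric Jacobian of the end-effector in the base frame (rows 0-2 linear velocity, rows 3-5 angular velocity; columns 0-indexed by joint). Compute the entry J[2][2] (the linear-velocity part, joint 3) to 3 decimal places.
prismatic axis z_2 = (0.0000,0.0000,1.0000)
J_v[:, 2] = z_2; J_ω[:, 2] = (0,0,0)
entry J[2][2] = 1.0000

1.000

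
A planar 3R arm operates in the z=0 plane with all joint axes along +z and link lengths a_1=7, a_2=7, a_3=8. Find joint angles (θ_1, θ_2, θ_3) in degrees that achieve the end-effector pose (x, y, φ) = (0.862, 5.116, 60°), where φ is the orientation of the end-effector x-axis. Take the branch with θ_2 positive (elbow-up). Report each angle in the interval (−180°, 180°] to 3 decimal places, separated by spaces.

wrist centre = target − a_3·(cos φ, sin φ) = (-3.1380, -1.8122)
cos θ_2 = (13.1311−7²−7²)/(2·7·7) = -0.8660; θ_2 = 149.9981° (elbow-up)
β = atan2(-1.8122,-3.1380) = -149.9935°; ψ = atan2(3.5002,0.9379) = 74.9991°
θ_1 = β − ψ = -224.9925°
θ_3 = φ − θ_1 − θ_2 = 134.9944° (wrapped to (-180°,180°])

135.007 149.998 134.994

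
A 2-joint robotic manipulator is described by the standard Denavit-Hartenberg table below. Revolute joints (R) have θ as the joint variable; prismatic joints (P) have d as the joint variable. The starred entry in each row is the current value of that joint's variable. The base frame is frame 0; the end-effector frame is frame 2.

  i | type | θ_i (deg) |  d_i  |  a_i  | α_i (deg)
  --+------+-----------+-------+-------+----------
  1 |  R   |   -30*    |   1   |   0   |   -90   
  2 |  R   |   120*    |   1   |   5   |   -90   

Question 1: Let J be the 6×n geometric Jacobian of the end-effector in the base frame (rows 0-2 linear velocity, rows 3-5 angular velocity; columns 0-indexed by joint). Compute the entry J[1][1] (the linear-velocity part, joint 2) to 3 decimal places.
axis z_1 = (0.5000,0.8660,0.0000); lever o_n−o_1 = (-1.6651,2.1160,-4.3301)
cross product → J_v[:, 1] = (-3.7500,2.1651,2.5000)
J_ω[:, 1] = z_1
entry J[1][1] = 2.1651

2.165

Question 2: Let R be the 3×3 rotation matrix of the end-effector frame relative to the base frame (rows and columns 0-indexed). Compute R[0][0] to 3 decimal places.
End-effector x-axis (col 0 of R) = (-0.4330,0.2500,-0.8660)
R[0][0] = -0.4330

-0.433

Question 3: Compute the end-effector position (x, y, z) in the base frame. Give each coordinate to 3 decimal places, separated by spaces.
-1.665 2.116 -3.330

after link 1: o_1 = (0.0000, 0.0000, 1.0000)
after link 2: o_2 = (-1.6651, 2.1160, -3.3301)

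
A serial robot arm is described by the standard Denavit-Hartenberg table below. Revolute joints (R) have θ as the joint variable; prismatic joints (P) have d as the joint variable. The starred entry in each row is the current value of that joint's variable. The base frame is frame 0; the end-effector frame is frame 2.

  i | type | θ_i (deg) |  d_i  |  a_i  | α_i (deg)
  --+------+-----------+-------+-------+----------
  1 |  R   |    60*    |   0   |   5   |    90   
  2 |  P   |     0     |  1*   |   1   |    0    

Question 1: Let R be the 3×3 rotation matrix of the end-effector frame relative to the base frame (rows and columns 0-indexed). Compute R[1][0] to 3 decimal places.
0.866

End-effector x-axis (col 0 of R) = (0.5000,0.8660,0.0000)
R[1][0] = 0.8660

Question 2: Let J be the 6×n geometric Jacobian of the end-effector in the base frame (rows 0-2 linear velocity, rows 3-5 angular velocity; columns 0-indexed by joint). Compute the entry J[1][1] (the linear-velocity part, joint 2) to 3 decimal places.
-0.500

prismatic axis z_1 = (0.8660,-0.5000,0.0000)
J_v[:, 1] = z_1; J_ω[:, 1] = (0,0,0)
entry J[1][1] = -0.5000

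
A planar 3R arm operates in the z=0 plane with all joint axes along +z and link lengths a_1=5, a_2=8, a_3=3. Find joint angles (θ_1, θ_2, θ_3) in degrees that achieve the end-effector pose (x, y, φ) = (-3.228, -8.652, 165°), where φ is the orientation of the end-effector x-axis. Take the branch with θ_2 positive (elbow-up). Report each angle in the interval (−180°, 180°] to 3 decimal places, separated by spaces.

-149.998 89.997 -134.998

wrist centre = target − a_3·(cos φ, sin φ) = (-0.3302, -9.4285)
cos θ_2 = (89.0049−5²−8²)/(2·5·8) = 0.0001; θ_2 = 89.9965° (elbow-up)
β = atan2(-9.4285,-0.3302) = -92.0059°; ψ = atan2(8.0000,5.0005) = 57.9921°
θ_1 = β − ψ = -149.9980°
θ_3 = φ − θ_1 − θ_2 = -134.9985° (wrapped to (-180°,180°])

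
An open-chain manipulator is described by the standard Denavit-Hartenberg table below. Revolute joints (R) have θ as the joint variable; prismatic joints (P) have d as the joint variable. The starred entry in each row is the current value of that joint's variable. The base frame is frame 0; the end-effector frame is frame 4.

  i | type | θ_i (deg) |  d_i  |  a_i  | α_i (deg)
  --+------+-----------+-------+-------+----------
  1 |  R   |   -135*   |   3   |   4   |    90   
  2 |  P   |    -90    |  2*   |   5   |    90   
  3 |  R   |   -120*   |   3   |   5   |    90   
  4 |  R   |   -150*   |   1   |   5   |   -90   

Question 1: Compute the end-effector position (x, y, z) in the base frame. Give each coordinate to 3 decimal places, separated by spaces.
after link 1: o_1 = (-2.8284, -2.8284, 3.0000)
after link 2: o_2 = (-4.2426, -1.4142, -2.0000)
after link 3: o_3 = (0.9405, -2.3548, 0.5000)
after link 4: o_4 = (-3.8324, -1.1173, -0.7990)

-3.832 -1.117 -0.799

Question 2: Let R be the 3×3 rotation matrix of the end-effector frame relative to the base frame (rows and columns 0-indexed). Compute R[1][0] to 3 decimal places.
0.177

End-effector x-axis (col 0 of R) = (-0.8839,0.1768,-0.4330)
R[1][0] = 0.1768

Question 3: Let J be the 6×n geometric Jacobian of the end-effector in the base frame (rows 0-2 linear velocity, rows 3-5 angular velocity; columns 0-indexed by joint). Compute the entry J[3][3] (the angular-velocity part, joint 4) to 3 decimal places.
axis z_3 = (-0.3536,0.3536,0.8660); lever o_n−o_3 = (-4.7730,1.2374,-1.2990)
cross product → J_v[:, 3] = (-1.5309,-4.5928,1.2500)
J_ω[:, 3] = z_3
entry J[3][3] = -0.3536

-0.354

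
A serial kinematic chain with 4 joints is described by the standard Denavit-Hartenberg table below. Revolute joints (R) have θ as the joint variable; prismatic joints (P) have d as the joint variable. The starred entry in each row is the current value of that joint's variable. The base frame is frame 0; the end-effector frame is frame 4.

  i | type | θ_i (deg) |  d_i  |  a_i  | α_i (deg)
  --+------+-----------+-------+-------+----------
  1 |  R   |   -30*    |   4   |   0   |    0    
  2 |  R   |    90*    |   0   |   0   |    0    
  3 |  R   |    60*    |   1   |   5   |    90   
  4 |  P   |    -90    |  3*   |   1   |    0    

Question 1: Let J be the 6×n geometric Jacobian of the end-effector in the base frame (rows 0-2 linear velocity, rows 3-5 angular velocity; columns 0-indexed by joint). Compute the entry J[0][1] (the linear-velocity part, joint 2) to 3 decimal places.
axis z_1 = (0.0000,0.0000,1.0000); lever o_n−o_1 = (0.0981,5.8301,0.0000)
cross product → J_v[:, 1] = (-5.8301,0.0981,0.0000)
J_ω[:, 1] = z_1
entry J[0][1] = -5.8301

-5.830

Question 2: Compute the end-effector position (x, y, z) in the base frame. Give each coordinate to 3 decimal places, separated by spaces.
0.098 5.830 4.000

after link 1: o_1 = (0.0000, 0.0000, 4.0000)
after link 2: o_2 = (0.0000, 0.0000, 4.0000)
after link 3: o_3 = (-2.5000, 4.3301, 5.0000)
after link 4: o_4 = (0.0981, 5.8301, 4.0000)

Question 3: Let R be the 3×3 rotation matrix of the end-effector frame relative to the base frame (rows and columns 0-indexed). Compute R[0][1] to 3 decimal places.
-0.500

End-effector y-axis (col 1 of R) = (-0.5000,0.8660,0.0000)
R[0][1] = -0.5000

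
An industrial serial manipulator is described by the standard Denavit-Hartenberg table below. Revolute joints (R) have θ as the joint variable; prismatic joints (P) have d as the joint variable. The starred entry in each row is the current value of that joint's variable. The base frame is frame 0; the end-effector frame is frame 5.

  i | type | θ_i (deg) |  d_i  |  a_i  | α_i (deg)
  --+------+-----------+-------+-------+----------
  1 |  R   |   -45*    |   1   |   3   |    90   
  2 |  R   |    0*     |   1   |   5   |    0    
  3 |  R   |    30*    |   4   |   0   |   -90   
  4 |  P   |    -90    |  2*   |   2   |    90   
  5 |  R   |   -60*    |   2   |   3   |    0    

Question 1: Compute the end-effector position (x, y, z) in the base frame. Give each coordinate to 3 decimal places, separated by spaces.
-1.367 -10.654 -0.518

after link 1: o_1 = (2.1213, -2.1213, 1.0000)
after link 2: o_2 = (4.9497, -6.3640, 1.0000)
after link 3: o_3 = (2.1213, -9.1924, 1.0000)
after link 4: o_4 = (0.0000, -9.8995, 2.7321)
after link 5: o_5 = (-1.3668, -10.6540, -0.5179)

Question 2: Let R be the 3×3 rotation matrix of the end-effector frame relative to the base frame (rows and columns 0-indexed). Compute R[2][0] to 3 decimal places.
End-effector x-axis (col 0 of R) = (-0.0474,-0.6597,-0.7500)
R[2][0] = -0.7500

-0.750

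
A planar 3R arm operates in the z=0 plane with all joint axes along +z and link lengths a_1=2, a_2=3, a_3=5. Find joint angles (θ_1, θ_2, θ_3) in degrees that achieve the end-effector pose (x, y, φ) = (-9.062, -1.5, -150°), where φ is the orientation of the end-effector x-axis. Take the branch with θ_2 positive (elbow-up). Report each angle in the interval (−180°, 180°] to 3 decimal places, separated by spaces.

149.990 30.016 29.994

wrist centre = target − a_3·(cos φ, sin φ) = (-4.7319, 1.0000)
cos θ_2 = (23.3906−2²−3²)/(2·2·3) = 0.8659; θ_2 = 30.0161° (elbow-up)
β = atan2(1.0000,-4.7319) = 168.0671°; ψ = atan2(1.5007,4.5977) = 18.0773°
θ_1 = β − ψ = 149.9898°
θ_3 = φ − θ_1 − θ_2 = 29.9941° (wrapped to (-180°,180°])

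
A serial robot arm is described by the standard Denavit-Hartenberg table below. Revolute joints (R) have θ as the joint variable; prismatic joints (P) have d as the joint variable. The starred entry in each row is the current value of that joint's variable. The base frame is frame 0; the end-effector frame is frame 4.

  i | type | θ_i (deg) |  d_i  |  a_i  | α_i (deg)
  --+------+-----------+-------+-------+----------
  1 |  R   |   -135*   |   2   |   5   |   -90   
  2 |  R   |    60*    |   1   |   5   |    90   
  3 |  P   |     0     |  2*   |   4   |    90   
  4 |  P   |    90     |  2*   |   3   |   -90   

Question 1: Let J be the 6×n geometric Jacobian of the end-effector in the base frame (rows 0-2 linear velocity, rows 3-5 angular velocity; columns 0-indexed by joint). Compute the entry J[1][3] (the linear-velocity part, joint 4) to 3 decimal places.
0.707

prismatic axis z_3 = (-0.7071,0.7071,0.0000)
J_v[:, 3] = z_3; J_ω[:, 3] = (0,0,0)
entry J[1][3] = 0.7071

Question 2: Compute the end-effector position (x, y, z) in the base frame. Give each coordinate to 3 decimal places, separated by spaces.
after link 1: o_1 = (-3.5355, -3.5355, 2.0000)
after link 2: o_2 = (-4.5962, -6.0104, -2.3301)
after link 3: o_3 = (-7.2352, -8.6494, -4.7942)
after link 4: o_4 = (-10.4865, -9.0723, -3.2942)

-10.486 -9.072 -3.294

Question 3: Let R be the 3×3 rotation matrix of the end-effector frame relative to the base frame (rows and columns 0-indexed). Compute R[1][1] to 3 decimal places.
End-effector y-axis (col 1 of R) = (0.7071,-0.7071,0.0000)
R[1][1] = -0.7071

-0.707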